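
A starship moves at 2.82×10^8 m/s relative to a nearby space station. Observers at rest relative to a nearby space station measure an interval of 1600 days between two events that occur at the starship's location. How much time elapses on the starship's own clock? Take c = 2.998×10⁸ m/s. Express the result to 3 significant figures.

543 days

β = v/c = (2.82×10^8 m/s)/(2.998×10⁸ m/s) = 0.940627.
With β = 0.940627, γ = 1/√(1 − 0.940627²) = 1/√0.1152208 = 2.946.
The starship's clock runs slow as seen from a nearby space station, so Δτ = Δt/γ = 1600/2.946 = 543 days.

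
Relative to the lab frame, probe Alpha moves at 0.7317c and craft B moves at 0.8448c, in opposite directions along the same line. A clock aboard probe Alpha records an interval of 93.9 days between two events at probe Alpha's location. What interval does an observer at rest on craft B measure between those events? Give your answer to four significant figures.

416.6 days

Speed of probe Alpha in craft B's frame: u = (v_A + v_B)/(1 + v_A v_B/c²) = (0.7317 + 0.8448)/(1 + 0.7317×0.8448) = 1.5765/1.61814016 = 0.97427; |u| = 0.97427c.
At |u| = 0.97427c, γ = (1 − 0.949202)^(−1/2) = 4.4369.
The clock on probe Alpha records proper time, so craft B measures Δt = γΔτ = 4.4369 × 93.9 = 416.6 days.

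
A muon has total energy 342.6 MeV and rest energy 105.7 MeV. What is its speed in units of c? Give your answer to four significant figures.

0.9512c

Total energy E = γmc² gives γ = 342.6/105.7 = 3.2412.
Hence β = √(1 − 1/γ²) = √(1 − 0.0951893) = √0.9048107 = 0.9512.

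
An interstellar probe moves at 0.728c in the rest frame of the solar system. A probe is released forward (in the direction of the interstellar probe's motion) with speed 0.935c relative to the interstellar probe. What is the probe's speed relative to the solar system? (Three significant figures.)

Relativistic velocity addition: u = (u' + v)/(1 + u'v/c²), with u' = 0.935c and v = 0.728c.
Numerator: 0.935 + 0.728 = 1.663. Denominator: 1 + (0.935)(0.728) = 1.68068.
u = 1.663/1.68068 = 0.98948, so the speed is 0.989c.

0.989c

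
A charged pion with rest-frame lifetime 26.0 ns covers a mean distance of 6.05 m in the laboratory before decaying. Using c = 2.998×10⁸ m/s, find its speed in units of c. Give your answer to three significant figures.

0.613c

d = βγcτ ⇒ βγ = d/(cτ) = 6.050 m / (7.7948 m) = 0.77616.
β = (βγ)/√(1+(βγ)²) = 0.77616/√1.602424 = 0.613.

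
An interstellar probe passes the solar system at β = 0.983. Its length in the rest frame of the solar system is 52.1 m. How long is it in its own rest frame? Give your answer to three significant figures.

284 m

γ = 1/√(1 − β²) = 1/√(1 − 0.966289) = 1/√0.033711 = 5.4465.
Proper length: L₀ = γ·L = 5.4465 × 52.1 = 284 m.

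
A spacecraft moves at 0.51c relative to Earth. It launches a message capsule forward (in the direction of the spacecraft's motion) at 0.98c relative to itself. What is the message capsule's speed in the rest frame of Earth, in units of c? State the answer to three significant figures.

In units of c, u = (u' + v)/(1 + u'v) with u' = 0.98 and v = 0.51.
Numerator: 0.98 + 0.51 = 1.49. Denominator: 1 + (0.98)(0.51) = 1.4998.
u = 1.49/1.4998 = 0.99347, so the speed is 0.993c.

0.993c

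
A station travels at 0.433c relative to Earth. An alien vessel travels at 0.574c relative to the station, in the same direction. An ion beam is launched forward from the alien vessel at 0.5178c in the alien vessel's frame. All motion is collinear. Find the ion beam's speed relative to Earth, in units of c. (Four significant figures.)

0.9342c

Apply u = (u'+v)/(1+u'v) twice. Ion beam in the station frame: (0.5178+0.574)/(1+0.5178·0.574) = 1.0918/1.2972172 = 0.84165c.
That velocity, transformed to the rest frame of Earth: (0.84165+0.433)/(1+0.84165·0.433) = 1.27465/1.36443445 = 0.9342c.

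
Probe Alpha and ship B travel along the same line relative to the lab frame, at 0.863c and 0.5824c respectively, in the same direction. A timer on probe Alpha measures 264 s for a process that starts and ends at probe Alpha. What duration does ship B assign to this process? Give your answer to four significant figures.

319.7 s

Speed of probe Alpha in ship B's frame: u = (v_A − v_B)/(1 − v_A v_B/c²) = (0.863 − 0.5824)/(1 − 0.863×0.5824) = 0.2806/0.4973888 = 0.56415; |u| = 0.56415c.
γ for this relative speed: γ = 1/√(1 − 0.318265) = 1.2111.
The clock on probe Alpha records proper time, so ship B measures Δt = γΔτ = 1.2111 × 264 = 319.7 s.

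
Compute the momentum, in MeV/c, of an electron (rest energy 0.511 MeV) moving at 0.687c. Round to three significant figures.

0.483 MeV/c

γ = 1/√(1 − β²) = 1/√(1 − 0.471969) = 1/√0.528031 = 1/0.726657 = 1.3762.
Momentum: p = γβ·mc = 1.3762 × 0.687 × 0.511 MeV/c = 0.483 MeV/c.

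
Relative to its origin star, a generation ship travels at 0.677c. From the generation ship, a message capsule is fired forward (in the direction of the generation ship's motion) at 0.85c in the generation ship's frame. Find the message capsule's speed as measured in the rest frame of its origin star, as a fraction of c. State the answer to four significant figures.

0.9692c

Relativistic velocity addition: u = (u' + v)/(1 + u'v/c²), with u' = 0.85c and v = 0.677c.
Numerator: 0.85 + 0.677 = 1.527. Denominator: 1 + (0.85)(0.677) = 1.57545.
u = 1.527/1.57545 = 0.96925, so the speed is 0.9692c.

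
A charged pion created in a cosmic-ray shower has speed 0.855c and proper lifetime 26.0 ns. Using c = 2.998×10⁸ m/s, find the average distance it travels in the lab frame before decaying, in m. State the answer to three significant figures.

12.9 m

γ = 1/√(1 − β²) = 1/√(1 − 0.731025) = 1/√0.268975 = 1/0.518628 = 1.9282.
Lab-frame lifetime: Δt = γτ = 1.9282 × 26.0 ns = 50.133 ns.
Distance: d = vΔt = 0.855 × 2.998×10⁸ m/s × 5.0133×10^-8 s = 12.9 m.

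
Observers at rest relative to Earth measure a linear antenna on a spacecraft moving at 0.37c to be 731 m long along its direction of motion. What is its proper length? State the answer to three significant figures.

787 m

Lorentz factor: γ = (1 − 0.1369)^(−1/2) = 1.0764.
Proper length: L₀ = γ·L = 1.0764 × 731 = 787 m.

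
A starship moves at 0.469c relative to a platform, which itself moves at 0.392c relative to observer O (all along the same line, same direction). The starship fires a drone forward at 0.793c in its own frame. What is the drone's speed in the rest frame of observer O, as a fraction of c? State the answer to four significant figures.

Apply u = (u'+v)/(1+u'v) twice. Drone in the platform frame: (0.793+0.469)/(1+0.793·0.469) = 1.262/1.371917 = 0.91988c.
That velocity, transformed to the rest frame of observer O: (0.91988+0.392)/(1+0.91988·0.392) = 1.31188/1.36059296 = 0.9642c.

0.9642c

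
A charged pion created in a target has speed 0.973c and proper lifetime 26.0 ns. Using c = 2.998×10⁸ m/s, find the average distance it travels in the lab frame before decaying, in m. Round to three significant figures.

γ = 1/√(1 − β²) = 1/√(1 − 0.946729) = 1/√0.053271 = 1/0.230805 = 4.3327.
Lab-frame lifetime: Δt = γτ = 4.3327 × 26.0 ns = 112.65 ns.
Distance: d = vΔt = 0.973 × 2.998×10⁸ m/s × 1.1265×10^-7 s = 32.9 m.

32.9 m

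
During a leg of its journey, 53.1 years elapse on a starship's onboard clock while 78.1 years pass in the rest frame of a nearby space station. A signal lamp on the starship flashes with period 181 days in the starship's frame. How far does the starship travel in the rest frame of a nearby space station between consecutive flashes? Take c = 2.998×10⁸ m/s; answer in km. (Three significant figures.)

5.06×10^12 km

From Δt = γΔτ: γ = 78.1/53.1 = 1.47081.
β = √(1 − 1/γ²) = 0.73331. Lab-frame period = γτ = 1.47081×181 days = 266.22 days. Distance = βc × γτ = 0.73331 × 2.998×10⁸ m/s × 23001408 s = 5.0568×10^15 m = 5.06×10^12 km.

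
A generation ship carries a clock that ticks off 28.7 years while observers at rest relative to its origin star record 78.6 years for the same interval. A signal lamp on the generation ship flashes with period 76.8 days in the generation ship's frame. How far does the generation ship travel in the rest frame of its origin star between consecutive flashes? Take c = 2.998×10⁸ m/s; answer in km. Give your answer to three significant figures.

The time-dilation ratio gives γ = 78.6/28.7 = 2.73868.
β = √(1 − 1/γ²) = 0.93095. Lab-frame period = γτ = 2.73868×76.8 days = 210.33 days. Distance = βc × γτ = 0.93095 × 2.998×10⁸ m/s × 18172512 s = 5.0719×10^15 m = 5.07×10^12 km.

5.07×10^12 km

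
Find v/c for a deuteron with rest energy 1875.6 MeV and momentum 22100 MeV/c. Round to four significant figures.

βγ = pc/(mc²) = 22100/1875.6 = 11.783.
Since γ² = 1 + (βγ)² = 139.839, γ = √139.839 = 11.8254, and β = (βγ)/γ = 11.783/11.8254 = 0.9964.

0.9964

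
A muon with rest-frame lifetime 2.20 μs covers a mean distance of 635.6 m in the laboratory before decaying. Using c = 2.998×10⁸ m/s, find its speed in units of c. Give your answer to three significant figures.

0.694c

Lab distance = (lab lifetime)·v = γτ·βc, so βγ = d/(cτ) = 635.6/(2.998×10⁸ × 2.200×10^-6) = 0.96367.
With βγ = 0.96367: γ² = 1 + (βγ)² = 1.92866, and β = (βγ)/γ = 0.96367/1.38876 = 0.694.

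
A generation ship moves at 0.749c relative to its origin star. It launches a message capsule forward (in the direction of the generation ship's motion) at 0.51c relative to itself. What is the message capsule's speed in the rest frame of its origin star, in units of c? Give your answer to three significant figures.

In units of c, u = (u' + v)/(1 + u'v) with u' = 0.51 and v = 0.749.
Numerator: 0.51 + 0.749 = 1.259. Denominator: 1 + (0.51)(0.749) = 1.38199.
u = 1.259/1.38199 = 0.91101, so the speed is 0.911c.

0.911c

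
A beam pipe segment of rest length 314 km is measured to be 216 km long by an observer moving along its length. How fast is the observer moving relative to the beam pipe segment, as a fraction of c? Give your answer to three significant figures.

Length contraction gives γ = L₀/L = 314/216 = 1.4537.
β = √(1 − 1/γ²) = √0.526794 = 0.726.

0.726c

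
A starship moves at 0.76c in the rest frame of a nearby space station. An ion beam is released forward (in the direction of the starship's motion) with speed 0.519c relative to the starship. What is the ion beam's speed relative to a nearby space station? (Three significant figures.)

0.917c

In units of c, u = (u' + v)/(1 + u'v) with u' = 0.519 and v = 0.76.
Numerator: 0.519 + 0.76 = 1.279. Denominator: 1 + (0.519)(0.76) = 1.39444.
u = 1.279/1.39444 = 0.91721, so the speed is 0.917c.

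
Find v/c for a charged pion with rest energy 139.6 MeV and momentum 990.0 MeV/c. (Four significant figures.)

pc/(mc²) = 990.0/139.6 = 7.0917 = βγ = β/√(1−β²).
So β² = x²/(1 + x²) with x = 7.0917: x² = 50.2922, β² = 50.2922/51.2922 = 0.980504, β = 0.9902.

0.9902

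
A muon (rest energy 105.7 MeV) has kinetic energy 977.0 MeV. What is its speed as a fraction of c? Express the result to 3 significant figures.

K = (γ−1)mc², so γ = 1 + 977.0/105.7 = 10.243.
Then v/c = √(1 − γ⁻²) = √(1 − 0.00953116) = √0.99046884 = 0.995.

0.995c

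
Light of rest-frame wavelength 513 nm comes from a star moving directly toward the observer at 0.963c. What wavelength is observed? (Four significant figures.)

Relativistic Doppler for wavelength: λ_obs = λ_src · √((1−β)/(1+β)).
With β = 0.963: factor = √(0.037/1.963) = 0.13729.
λ_obs = 513 × 0.13729 = 70.43 nm.

70.43 nm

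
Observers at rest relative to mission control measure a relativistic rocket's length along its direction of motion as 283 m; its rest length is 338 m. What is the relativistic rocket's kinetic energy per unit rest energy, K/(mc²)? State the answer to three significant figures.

0.194

Length contraction gives γ = L₀/L = 338/283 = 1.19435.
Since K = (γ−1)mc², K/(mc²) = 1.19435 − 1 = 0.194.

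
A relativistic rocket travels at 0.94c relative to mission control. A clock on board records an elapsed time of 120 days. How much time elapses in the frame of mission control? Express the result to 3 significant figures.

352 days

γ = 1/√(1 − β²) = 1/√(1 − 0.8836) = 1/√0.1164 = 1/0.341174 = 2.9311.
Time dilation: Δt = γ·Δτ = 2.9311 × 120 = 352 days.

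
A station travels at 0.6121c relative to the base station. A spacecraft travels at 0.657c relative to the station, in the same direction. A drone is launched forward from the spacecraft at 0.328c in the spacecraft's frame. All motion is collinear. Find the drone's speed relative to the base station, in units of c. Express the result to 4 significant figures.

0.9508c

Compose velocities in two stages. Stage 1 (into S'): u₁ = (0.328+0.657)/(1+0.328×0.657) = 0.81037.
Stage 2 (into S): u = (0.81037+0.6121)/(1+0.81037×0.6121) = 0.95083, so the speed is 0.9508c.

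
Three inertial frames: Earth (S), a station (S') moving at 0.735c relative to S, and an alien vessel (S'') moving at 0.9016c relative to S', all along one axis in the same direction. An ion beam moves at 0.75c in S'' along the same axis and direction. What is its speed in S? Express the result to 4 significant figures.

First combine the ion beam and alien vessel (S''→S'): u₁ = (0.75 + 0.9016)/(1 + 0.75×0.9016) = 1.6516/1.6762 = 0.98532.
Then combine with the station (S'→S): u = (0.98532 + 0.735)/(1 + 0.98532×0.735) = 1.72032/1.7242102 = 0.99774.

0.9977c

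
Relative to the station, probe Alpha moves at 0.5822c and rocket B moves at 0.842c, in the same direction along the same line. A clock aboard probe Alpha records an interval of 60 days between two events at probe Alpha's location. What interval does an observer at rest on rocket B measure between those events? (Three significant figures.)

69.7 days

Speed of probe Alpha in rocket B's frame: u = (v_A − v_B)/(1 − v_A v_B/c²) = (0.5822 − 0.842)/(1 − 0.5822×0.842) = −0.2598/0.5097876 = −0.50962; |u| = 0.50962c.
γ for this relative speed: γ = 1/√(1 − 0.259713) = 1.1623.
Probe Alpha's interval is proper; time dilation gives Δt_B = γΔτ = 1.1623 × 60 days = 69.7 days.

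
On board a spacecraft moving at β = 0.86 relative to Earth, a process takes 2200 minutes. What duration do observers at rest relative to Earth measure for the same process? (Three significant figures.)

γ = 1/√(1 − β²) = 1/√(1 − 0.7396) = 1/√0.2604 = 1/0.510294 = 1.9597.
Time dilation: Δt = γ·Δτ = 1.9597 × 2200 = 4310 minutes.

4310 minutes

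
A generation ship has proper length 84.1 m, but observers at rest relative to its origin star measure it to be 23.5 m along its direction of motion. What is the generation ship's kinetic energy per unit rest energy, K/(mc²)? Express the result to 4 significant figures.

γ = L₀/L = 84.1/23.5 = 3.57872.
Since K = (γ−1)mc², K/(mc²) = 3.57872 − 1 = 2.579.

2.579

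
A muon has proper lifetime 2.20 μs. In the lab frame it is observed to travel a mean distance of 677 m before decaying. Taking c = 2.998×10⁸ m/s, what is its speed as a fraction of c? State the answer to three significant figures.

0.716c

d = βγcτ ⇒ βγ = d/(cτ) = 677.0 m / (659.56 m) = 1.0264.
β = (βγ)/√(1+(βγ)²) = 1.0264/√2.0535 = 0.716.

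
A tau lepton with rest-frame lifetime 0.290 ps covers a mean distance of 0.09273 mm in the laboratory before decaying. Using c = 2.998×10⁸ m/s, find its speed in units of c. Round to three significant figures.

0.730c

Let x = d/(cτ) = 9.273×10^-5 m / (2.998×10⁸ m/s × 2.900×10^-13 s) = 1.0666. Since d = βγcτ, x = βγ = β/√(1−β²).
Solving: β² = x²/(1+x²) = 1.13764/2.13764 = 0.532194, so β = 0.730.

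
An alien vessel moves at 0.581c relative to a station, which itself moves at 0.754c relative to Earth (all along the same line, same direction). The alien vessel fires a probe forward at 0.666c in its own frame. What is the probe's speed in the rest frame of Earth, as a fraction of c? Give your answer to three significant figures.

Compose velocities in two stages. Stage 1 (into S'): u₁ = (0.666+0.581)/(1+0.666×0.581) = 0.8991.
Stage 2 (into S): u = (0.8991+0.754)/(1+0.8991×0.754) = 0.98521, so the speed is 0.985c.

0.985c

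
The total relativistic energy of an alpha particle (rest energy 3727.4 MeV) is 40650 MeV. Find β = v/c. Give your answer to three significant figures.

γ = E/(mc²) = 40650/3727.4 = 10.906.
β = √(1 − 1/γ²) = √(1 − 0.00840754) = √0.99159246 = 0.996.

0.996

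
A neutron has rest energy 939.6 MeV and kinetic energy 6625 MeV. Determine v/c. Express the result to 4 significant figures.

K = (γ−1)mc², so γ = 1 + 6625/939.6 = 8.0509.
Then v/c = √(1 − γ⁻²) = √(1 − 0.0154281) = √0.9845719 = 0.9923.

0.9923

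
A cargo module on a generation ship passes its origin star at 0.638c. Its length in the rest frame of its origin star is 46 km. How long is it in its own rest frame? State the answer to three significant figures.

59.7 km

γ = 1/√(1 − β²) = 1/√(1 − 0.407044) = 1/√0.592956 = 1/0.770036 = 1.2986.
Proper length: L₀ = γ·L = 1.2986 × 46 = 59.7 km.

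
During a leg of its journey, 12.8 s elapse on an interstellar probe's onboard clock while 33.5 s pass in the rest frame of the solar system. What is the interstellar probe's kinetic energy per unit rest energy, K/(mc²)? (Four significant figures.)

From Δt = γΔτ: γ = 33.5/12.8 = 2.61719.
Since K = (γ−1)mc², K/(mc²) = 2.61719 − 1 = 1.617.

1.617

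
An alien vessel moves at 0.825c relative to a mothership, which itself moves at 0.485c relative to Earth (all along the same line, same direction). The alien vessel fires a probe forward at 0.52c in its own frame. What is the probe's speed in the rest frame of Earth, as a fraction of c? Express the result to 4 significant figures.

Compose velocities in two stages. Stage 1 (into S'): u₁ = (0.52+0.825)/(1+0.52×0.825) = 0.94122.
Stage 2 (into S): u = (0.94122+0.485)/(1+0.94122×0.485) = 0.97922, so the speed is 0.9792c.

0.9792c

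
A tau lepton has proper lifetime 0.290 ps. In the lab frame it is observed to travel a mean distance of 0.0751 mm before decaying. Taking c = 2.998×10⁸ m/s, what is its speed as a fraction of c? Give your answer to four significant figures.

0.6537c

Lab distance = (lab lifetime)·v = γτ·βc, so βγ = d/(cτ) = 7.510×10^-5/(2.998×10⁸ × 2.900×10^-13) = 0.86379.
With βγ = 0.86379: γ² = 1 + (βγ)² = 1.746133, and β = (βγ)/γ = 0.86379/1.32141 = 0.6537.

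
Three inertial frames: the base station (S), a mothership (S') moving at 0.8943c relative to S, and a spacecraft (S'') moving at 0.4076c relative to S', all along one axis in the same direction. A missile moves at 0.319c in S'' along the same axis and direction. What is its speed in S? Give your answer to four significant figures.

0.9760c

Compose velocities in two stages. Stage 1 (into S'): u₁ = (0.319+0.4076)/(1+0.319×0.4076) = 0.64299.
Stage 2 (into S): u = (0.64299+0.8943)/(1+0.64299×0.8943) = 0.97604, so the speed is 0.9760c.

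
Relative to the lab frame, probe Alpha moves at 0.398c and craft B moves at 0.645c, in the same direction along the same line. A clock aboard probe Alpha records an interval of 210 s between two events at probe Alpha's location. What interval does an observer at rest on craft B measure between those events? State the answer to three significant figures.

The velocity of probe Alpha relative to craft B is (0.398 − 0.645)c / (1 − 0.398×0.645) = −0.33231c; relative speed 0.33231c.
γ for this relative speed: γ = 1/√(1 − 0.11043) = 1.0603.
Probe Alpha's interval is proper; time dilation gives Δt_B = γΔτ = 1.0603 × 210 s = 223 s.

223 s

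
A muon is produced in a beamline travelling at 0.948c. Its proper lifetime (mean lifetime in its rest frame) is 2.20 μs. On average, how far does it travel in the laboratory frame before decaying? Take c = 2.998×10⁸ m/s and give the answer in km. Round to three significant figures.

1.96 km

Lorentz factor: γ = (1 − 0.898704)^(−1/2) = 3.142.
Lab-frame lifetime: Δt = γτ = 3.142 × 2.20 μs = 6.9124 μs.
Distance: d = vΔt = 0.948 × 2.998×10⁸ m/s × 6.9124×10^-6 s = 1960 m = 1.96 km.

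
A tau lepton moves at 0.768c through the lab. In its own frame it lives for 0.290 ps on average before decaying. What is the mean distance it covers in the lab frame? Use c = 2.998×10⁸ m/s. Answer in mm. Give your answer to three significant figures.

0.104 mm

With β = 0.768, γ = 1/√(1 − 0.768²) = 1/√0.410176 = 1.5614.
Lab-frame lifetime: Δt = γτ = 1.5614 × 0.290 ps = 0.45281 ps.
Distance: d = vΔt = 0.768 × 2.998×10⁸ m/s × 4.5281×10^-13 s = 1.04×10^-4 m = 0.104 mm.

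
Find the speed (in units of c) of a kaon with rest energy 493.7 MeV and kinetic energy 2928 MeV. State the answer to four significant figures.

0.9895c

γ = 1 + K/(mc²) = 1 + 2928/493.7 = 6.9307.
β = √(1 − 1/γ²) = √(1 − 0.0208183) = √0.9791817 = 0.9895.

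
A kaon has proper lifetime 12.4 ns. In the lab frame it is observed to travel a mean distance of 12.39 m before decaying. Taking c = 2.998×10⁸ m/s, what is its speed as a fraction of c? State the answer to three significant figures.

0.958c

d = βγcτ ⇒ βγ = d/(cτ) = 12.39 m / (3.71752 m) = 3.3329.
β = (βγ)/√(1+(βγ)²) = 3.3329/√12.1082 = 0.958.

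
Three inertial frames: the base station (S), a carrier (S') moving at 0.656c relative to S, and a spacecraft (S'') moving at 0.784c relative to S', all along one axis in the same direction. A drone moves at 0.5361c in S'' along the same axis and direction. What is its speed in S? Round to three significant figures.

0.985c

Compose velocities in two stages. Stage 1 (into S'): u₁ = (0.5361+0.784)/(1+0.5361×0.784) = 0.92945.
Stage 2 (into S): u = (0.92945+0.656)/(1+0.92945×0.656) = 0.98492, so the speed is 0.985c.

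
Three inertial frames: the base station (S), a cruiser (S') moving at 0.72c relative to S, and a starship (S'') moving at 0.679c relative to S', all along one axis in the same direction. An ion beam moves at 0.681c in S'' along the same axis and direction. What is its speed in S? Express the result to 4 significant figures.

Apply u = (u'+v)/(1+u'v) twice. Ion beam in the cruiser frame: (0.681+0.679)/(1+0.681·0.679) = 1.36/1.462399 = 0.92998c.
That velocity, transformed to the rest frame of the base station: (0.92998+0.72)/(1+0.92998·0.72) = 1.64998/1.6695856 = 0.98826c.

0.9883c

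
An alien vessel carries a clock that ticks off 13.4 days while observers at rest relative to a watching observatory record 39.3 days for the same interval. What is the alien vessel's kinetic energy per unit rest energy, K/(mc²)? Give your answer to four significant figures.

From Δt = γΔτ: γ = 39.3/13.4 = 2.93284.
K/(mc²) = γ − 1 = 2.93284 − 1 = 1.933.

1.933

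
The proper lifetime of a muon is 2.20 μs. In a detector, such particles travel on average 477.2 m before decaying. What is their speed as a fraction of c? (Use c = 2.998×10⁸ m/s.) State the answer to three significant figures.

0.586c

Let x = d/(cτ) = 477.2 m / (2.998×10⁸ m/s × 2.200×10^-6 s) = 0.72351. Since d = βγcτ, x = βγ = β/√(1−β²).
Solving: β² = x²/(1+x²) = 0.523467/1.523467 = 0.343602, so β = 0.586.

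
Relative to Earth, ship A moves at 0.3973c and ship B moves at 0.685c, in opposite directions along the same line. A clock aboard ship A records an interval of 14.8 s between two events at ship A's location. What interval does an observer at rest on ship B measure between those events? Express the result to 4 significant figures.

Transform ship A's velocity into ship B's frame: (0.3973 + 0.685)/(1 + 0.3973·0.685) = 1.0823/1.2721505, so the relative speed is 0.85076c.
At |u| = 0.85076c, γ = (1 − 0.723793)^(−1/2) = 1.9028.
The clock on ship A records proper time, so ship B measures Δt = γΔτ = 1.9028 × 14.8 = 28.16 s.

28.16 s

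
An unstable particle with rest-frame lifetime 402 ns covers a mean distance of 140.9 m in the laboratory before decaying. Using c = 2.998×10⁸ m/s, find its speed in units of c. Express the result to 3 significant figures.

Let x = d/(cτ) = 140.9 m / (2.998×10⁸ m/s × 4.020×10^-7 s) = 1.1691. Since d = βγcτ, x = βγ = β/√(1−β²).
Solving: β² = x²/(1+x²) = 1.36679/2.36679 = 0.577487, so β = 0.760.

0.760c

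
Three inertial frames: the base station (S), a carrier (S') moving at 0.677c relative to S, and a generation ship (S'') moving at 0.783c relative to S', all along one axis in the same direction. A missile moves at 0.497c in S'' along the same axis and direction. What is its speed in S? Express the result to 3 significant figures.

First combine the missile and generation ship (S''→S'): u₁ = (0.497 + 0.783)/(1 + 0.497×0.783) = 1.28/1.389151 = 0.92143.
Then combine with the carrier (S'→S): u = (0.92143 + 0.677)/(1 + 0.92143×0.677) = 1.59843/1.62380811 = 0.98437.

0.984c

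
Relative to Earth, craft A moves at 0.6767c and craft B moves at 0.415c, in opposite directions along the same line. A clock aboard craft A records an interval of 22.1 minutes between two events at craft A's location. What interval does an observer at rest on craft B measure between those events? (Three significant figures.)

Transform craft A's velocity into craft B's frame: (0.6767 + 0.415)/(1 + 0.6767·0.415) = 1.0917/1.2808305, so the relative speed is 0.85234c.
At |u| = 0.85234c, γ = (1 − 0.726483)^(−1/2) = 1.9121.
The clock on craft A records proper time, so craft B measures Δt = γΔτ = 1.9121 × 22.1 = 42.3 minutes.

42.3 minutes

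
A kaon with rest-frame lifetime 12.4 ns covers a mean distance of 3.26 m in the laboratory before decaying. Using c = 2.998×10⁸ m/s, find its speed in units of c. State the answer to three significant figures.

Lab distance = (lab lifetime)·v = γτ·βc, so βγ = d/(cτ) = 3.260/(2.998×10⁸ × 1.240×10^-8) = 0.87693.
With βγ = 0.87693: γ² = 1 + (βγ)² = 1.769006, and β = (βγ)/γ = 0.87693/1.33004 = 0.659.

0.659c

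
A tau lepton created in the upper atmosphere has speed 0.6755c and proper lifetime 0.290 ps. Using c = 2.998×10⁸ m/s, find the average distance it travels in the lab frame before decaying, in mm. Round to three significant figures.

0.0796 mm

Lorentz factor: γ = (1 − 0.45630025)^(−1/2) = 1.3562.
Lab-frame lifetime: Δt = γτ = 1.3562 × 0.290 ps = 0.3933 ps.
Distance: d = vΔt = 0.6755 × 2.998×10⁸ m/s × 3.9330×10^-13 s = 7.96×10^-5 m = 0.0796 mm.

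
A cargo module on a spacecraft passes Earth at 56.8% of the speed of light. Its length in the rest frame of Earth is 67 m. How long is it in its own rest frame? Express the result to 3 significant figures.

81.4 m

With β = 0.568, γ = 1/√(1 − 0.568²) = 1/√0.677376 = 1.215.
Proper length: L₀ = γ·L = 1.215 × 67 = 81.4 m.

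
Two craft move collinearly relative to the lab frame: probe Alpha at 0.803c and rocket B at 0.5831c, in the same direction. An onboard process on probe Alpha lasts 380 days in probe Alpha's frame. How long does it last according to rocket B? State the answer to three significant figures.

The velocity of probe Alpha relative to rocket B is (0.803 − 0.5831)c / (1 − 0.803×0.5831) = 0.41352c; relative speed 0.41352c.
At |u| = 0.41352c, γ = (1 − 0.170999)^(−1/2) = 1.0983.
The clock on probe Alpha records proper time, so rocket B measures Δt = γΔτ = 1.0983 × 380 = 417 days.

417 days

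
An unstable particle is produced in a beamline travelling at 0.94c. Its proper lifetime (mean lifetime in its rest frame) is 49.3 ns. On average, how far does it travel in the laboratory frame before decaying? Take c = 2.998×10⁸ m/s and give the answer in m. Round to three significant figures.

γ = 1/√(1 − β²) = 1/√(1 − 0.8836) = 1/√0.1164 = 1/0.341174 = 2.9311.
Lab-frame lifetime: Δt = γτ = 2.9311 × 49.3 ns = 144.5 ns.
Distance: d = vΔt = 0.94 × 2.998×10⁸ m/s × 1.4450×10^-7 s = 40.7 m.

40.7 m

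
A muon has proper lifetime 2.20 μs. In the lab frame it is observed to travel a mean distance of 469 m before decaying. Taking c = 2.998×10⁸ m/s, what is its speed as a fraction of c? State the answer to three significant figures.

0.580c

Lab distance = (lab lifetime)·v = γτ·βc, so βγ = d/(cτ) = 469.0/(2.998×10⁸ × 2.200×10^-6) = 0.71108.
With βγ = 0.71108: γ² = 1 + (βγ)² = 1.505635, and β = (βγ)/γ = 0.71108/1.22704 = 0.580.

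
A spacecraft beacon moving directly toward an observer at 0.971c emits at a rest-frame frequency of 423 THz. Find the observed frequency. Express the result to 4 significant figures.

Relativistic Doppler (source moving toward): f_obs = f_src · √((1+β)/(1−β)).
With β = 0.971: factor = √(1.971/0.029) = 8.2441.
f_obs = 423 × 8.2441 = 3487 THz.

3487 THz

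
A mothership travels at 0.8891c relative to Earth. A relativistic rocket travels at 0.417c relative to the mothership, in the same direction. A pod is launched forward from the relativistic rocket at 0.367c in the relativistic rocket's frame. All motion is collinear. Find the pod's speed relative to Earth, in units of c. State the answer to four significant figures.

0.9779c

Apply u = (u'+v)/(1+u'v) twice. Pod in the mothership frame: (0.367+0.417)/(1+0.367·0.417) = 0.784/1.153039 = 0.67994c.
That velocity, transformed to the rest frame of Earth: (0.67994+0.8891)/(1+0.67994·0.8891) = 1.56904/1.604534654 = 0.97788c.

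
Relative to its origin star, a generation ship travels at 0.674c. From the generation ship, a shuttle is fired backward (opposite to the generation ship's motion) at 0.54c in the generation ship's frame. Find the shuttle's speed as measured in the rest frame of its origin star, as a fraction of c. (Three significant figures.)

Relativistic velocity addition: u = (u' + v)/(1 + u'v/c²), with u' = −0.54c and v = 0.674c.
Numerator: −0.54 + 0.674 = 0.134. Denominator: 1 + (−0.54)(0.674) = 0.63604.
u = 0.134/0.63604 = 0.21068, so the speed is 0.211c.

0.211c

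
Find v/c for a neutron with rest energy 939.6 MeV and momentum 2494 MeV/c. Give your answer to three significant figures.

0.936

βγ = pc/(mc²) = 2494/939.6 = 2.6543.
Since γ² = 1 + (βγ)² = 8.04531, γ = √8.04531 = 2.83643, and β = (βγ)/γ = 2.6543/2.83643 = 0.936.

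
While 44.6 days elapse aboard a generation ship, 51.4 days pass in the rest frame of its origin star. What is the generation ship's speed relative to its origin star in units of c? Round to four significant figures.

γ = Δt/Δτ = 51.4/44.6 = 1.1525.
β = √(1 − 1/γ²) = √(1 − 0.752867) = √0.247133 = 0.4971.

0.4971c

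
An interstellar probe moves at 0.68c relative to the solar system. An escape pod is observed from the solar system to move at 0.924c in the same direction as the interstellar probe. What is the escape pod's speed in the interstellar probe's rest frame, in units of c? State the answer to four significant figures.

Transform to the interstellar probe's frame: u' = (u − v)/(1 − uv/c²).
u' = (0.924 − 0.68)/(1 − 0.924×0.68) = 0.244/0.37168 = 0.65648.
Speed in the interstellar probe's frame: 0.6565c (in the same direction).

0.6565c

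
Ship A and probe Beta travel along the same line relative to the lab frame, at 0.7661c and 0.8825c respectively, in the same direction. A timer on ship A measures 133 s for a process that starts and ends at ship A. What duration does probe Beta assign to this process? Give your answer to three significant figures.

143 s

The velocity of ship A relative to probe Beta is (0.7661 − 0.8825)c / (1 − 0.7661×0.8825) = −0.35935c; relative speed 0.35935c.
At |u| = 0.35935c, γ = (1 − 0.129132)^(−1/2) = 1.0716.
The clock on ship A records proper time, so probe Beta measures Δt = γΔτ = 1.0716 × 133 = 143 s.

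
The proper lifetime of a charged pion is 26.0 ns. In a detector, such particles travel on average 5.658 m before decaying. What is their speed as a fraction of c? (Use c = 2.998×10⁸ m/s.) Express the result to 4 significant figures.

d = βγcτ ⇒ βγ = d/(cτ) = 5.658 m / (7.7948 m) = 0.72587.
β = (βγ)/√(1+(βγ)²) = 0.72587/√1.526887 = 0.5874.

0.5874c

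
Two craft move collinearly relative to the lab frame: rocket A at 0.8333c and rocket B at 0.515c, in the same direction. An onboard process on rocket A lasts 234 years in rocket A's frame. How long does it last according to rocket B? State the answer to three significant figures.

The velocity of rocket A relative to rocket B is (0.8333 − 0.515)c / (1 − 0.8333×0.515) = 0.55759c; relative speed 0.55759c.
γ for this relative speed: γ = 1/√(1 − 0.310907) = 1.2047.
Rocket A's interval is proper; time dilation gives Δt_B = γΔτ = 1.2047 × 234 years = 282 years.

282 years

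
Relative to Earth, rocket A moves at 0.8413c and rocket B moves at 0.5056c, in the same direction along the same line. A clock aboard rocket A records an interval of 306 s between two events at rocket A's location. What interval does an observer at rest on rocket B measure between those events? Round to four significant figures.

Speed of rocket A in rocket B's frame: u = (v_A − v_B)/(1 − v_A v_B/c²) = (0.8413 − 0.5056)/(1 − 0.8413×0.5056) = 0.3357/0.57463872 = 0.58419; |u| = 0.58419c.
At |u| = 0.58419c, γ = (1 − 0.341278)^(−1/2) = 1.2321.
Rocket A's interval is proper; time dilation gives Δt_B = γΔτ = 1.2321 × 306 s = 377.0 s.

377.0 s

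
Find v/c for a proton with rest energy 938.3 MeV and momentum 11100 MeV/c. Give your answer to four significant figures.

pc/(mc²) = 11100/938.3 = 11.83 = βγ = β/√(1−β²).
So β² = x²/(1 + x²) with x = 11.83: x² = 139.949, β² = 139.949/140.949 = 0.992905, β = 0.9964.

0.9964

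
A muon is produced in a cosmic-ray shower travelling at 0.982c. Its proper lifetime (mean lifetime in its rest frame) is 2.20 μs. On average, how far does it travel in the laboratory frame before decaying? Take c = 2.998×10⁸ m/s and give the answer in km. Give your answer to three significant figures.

γ = 1/√(1 − β²) = 1/√(1 − 0.964324) = 1/√0.035676 = 1/0.188881 = 5.2943.
Lab-frame lifetime: Δt = γτ = 5.2943 × 2.20 μs = 11.647 μs.
Distance: d = vΔt = 0.982 × 2.998×10⁸ m/s × 1.1647×10^-5 s = 3430 m = 3.43 km.

3.43 km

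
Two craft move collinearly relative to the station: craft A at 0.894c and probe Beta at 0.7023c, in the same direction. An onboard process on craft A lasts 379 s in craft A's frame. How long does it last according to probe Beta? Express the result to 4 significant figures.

Transform craft A's velocity into probe Beta's frame: (0.894 − 0.7023)/(1 − 0.894·0.7023) = 0.1917/0.3721438, so the relative speed is 0.51512c.
γ for this relative speed: γ = 1/√(1 − 0.265349) = 1.1667.
The clock on craft A records proper time, so probe Beta measures Δt = γΔτ = 1.1667 × 379 = 442.2 s.

442.2 s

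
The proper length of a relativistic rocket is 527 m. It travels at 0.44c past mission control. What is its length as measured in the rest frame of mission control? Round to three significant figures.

473 m

γ = 1/√(1 − β²) = 1/√(1 − 0.1936) = 1/√0.8064 = 1/0.897998 = 1.1136.
Along the direction of motion the measured length is L₀/γ = 527/1.1136 = 473 m.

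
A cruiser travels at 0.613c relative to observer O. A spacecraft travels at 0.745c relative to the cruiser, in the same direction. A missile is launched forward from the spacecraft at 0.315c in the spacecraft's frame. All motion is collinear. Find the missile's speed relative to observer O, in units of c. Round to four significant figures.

Compose velocities in two stages. Stage 1 (into S'): u₁ = (0.315+0.745)/(1+0.315×0.745) = 0.85853.
Stage 2 (into S): u = (0.85853+0.613)/(1+0.85853×0.613) = 0.96413, so the speed is 0.9641c.

0.9641c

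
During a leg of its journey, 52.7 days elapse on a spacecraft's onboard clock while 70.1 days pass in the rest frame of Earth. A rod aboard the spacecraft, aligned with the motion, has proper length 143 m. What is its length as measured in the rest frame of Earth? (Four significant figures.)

γ = Δt/Δτ = 70.1/52.7 = 1.33017.
The rod contracts by the same γ: 143 m / 1.33017 = 107.5 m.

107.5 m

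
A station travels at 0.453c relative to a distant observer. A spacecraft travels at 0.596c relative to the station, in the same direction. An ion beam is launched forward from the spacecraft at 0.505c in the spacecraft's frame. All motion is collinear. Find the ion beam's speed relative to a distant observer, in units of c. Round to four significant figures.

Compose velocities in two stages. Stage 1 (into S'): u₁ = (0.505+0.596)/(1+0.505×0.596) = 0.84629.
Stage 2 (into S): u = (0.84629+0.453)/(1+0.84629×0.453) = 0.93922, so the speed is 0.9392c.

0.9392c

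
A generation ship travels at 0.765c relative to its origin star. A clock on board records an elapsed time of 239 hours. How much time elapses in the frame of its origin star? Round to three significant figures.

371 hours

With β = 0.765, γ = 1/√(1 − 0.765²) = 1/√0.414775 = 1.5527.
Time dilation: Δt = γ·Δτ = 1.5527 × 239 = 371 hours.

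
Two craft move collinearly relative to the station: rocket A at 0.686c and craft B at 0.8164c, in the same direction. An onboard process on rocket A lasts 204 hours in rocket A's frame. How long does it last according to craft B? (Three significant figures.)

Transform rocket A's velocity into craft B's frame: (0.686 − 0.8164)/(1 − 0.686·0.8164) = −0.1304/0.4399496, so the relative speed is 0.2964c.
γ for this relative speed: γ = 1/√(1 − 0.087853) = 1.0471.
Rocket A's interval is proper; time dilation gives Δt_B = γΔτ = 1.0471 × 204 hours = 214 hours.

214 hours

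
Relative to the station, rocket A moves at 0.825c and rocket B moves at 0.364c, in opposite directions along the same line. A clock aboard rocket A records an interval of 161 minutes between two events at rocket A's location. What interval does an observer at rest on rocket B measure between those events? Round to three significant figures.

Transform rocket A's velocity into rocket B's frame: (0.825 + 0.364)/(1 + 0.825·0.364) = 1.189/1.3003, so the relative speed is 0.9144c.
At |u| = 0.9144c, γ = (1 − 0.836127)^(−1/2) = 2.4703.
The clock on rocket A records proper time, so rocket B measures Δt = γΔτ = 2.4703 × 161 = 398 minutes.

398 minutes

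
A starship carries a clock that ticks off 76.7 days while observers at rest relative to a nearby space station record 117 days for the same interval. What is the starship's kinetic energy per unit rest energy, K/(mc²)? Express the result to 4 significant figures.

From Δt = γΔτ: γ = 117/76.7 = 1.52542.
K/(mc²) = γ − 1 = 1.52542 − 1 = 0.5254.

0.5254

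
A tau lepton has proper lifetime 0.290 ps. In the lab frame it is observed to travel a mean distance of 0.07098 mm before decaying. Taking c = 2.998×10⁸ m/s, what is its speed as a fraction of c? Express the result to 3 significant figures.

0.632c

Let x = d/(cτ) = 7.098×10^-5 m / (2.998×10⁸ m/s × 2.900×10^-13 s) = 0.81641. Since d = βγcτ, x = βγ = β/√(1−β²).
Solving: β² = x²/(1+x²) = 0.666525/1.666525 = 0.399949, so β = 0.632.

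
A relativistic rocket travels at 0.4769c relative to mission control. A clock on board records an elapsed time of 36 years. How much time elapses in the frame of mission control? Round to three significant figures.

41.0 years

With β = 0.4769, γ = 1/√(1 − 0.4769²) = 1/√0.77256639 = 1.1377.
Time dilation: Δt = γ·Δτ = 1.1377 × 36 = 41.0 years.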